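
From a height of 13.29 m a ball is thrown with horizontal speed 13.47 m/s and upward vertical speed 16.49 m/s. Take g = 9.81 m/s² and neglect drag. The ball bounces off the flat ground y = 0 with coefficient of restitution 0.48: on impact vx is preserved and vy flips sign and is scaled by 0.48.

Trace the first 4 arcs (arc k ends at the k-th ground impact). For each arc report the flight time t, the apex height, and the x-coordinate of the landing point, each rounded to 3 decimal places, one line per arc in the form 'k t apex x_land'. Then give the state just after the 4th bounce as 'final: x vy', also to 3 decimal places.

1 4.034 27.149 54.333
2 2.259 6.255 84.755
3 1.084 1.441 99.358
4 0.520 0.332 106.368
final: 106.368 1.225

Arc 1: start y=13.290, vy=16.490 → t=4.034, apex=27.149, x_land=54.333, impact vy=-23.080
  bounce: vy ← 0.48·23.080 = 11.078
Arc 2: start y=0.000, vy=11.078 → t=2.259, apex=6.255, x_land=84.755, impact vy=-11.078
  bounce: vy ← 0.48·11.078 = 5.318
Arc 3: start y=0.000, vy=5.318 → t=1.084, apex=1.441, x_land=99.358, impact vy=-5.318
  bounce: vy ← 0.48·5.318 = 2.552
Arc 4: start y=0.000, vy=2.552 → t=0.520, apex=0.332, x_land=106.368, impact vy=-2.552
  bounce: vy ← 0.48·2.552 = 1.225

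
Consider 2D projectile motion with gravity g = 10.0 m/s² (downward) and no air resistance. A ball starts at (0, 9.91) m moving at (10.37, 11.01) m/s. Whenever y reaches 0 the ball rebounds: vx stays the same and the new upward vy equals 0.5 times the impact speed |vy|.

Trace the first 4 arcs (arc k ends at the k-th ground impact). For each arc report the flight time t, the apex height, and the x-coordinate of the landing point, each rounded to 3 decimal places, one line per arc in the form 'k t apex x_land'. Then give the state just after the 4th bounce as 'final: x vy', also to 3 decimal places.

Arc 1: start y=9.910, vy=11.010 → t=2.888, apex=15.971, x_land=29.951, impact vy=-17.872
  bounce: vy ← 0.5·17.872 = 8.936
Arc 2: start y=0.000, vy=8.936 → t=1.787, apex=3.993, x_land=48.485, impact vy=-8.936
  bounce: vy ← 0.5·8.936 = 4.468
Arc 3: start y=0.000, vy=4.468 → t=0.894, apex=0.998, x_land=57.751, impact vy=-4.468
  bounce: vy ← 0.5·4.468 = 2.234
Arc 4: start y=0.000, vy=2.234 → t=0.447, apex=0.250, x_land=62.385, impact vy=-2.234
  bounce: vy ← 0.5·2.234 = 1.117

1 2.888 15.971 29.951
2 1.787 3.993 48.485
3 0.894 0.998 57.751
4 0.447 0.250 62.385
final: 62.385 1.117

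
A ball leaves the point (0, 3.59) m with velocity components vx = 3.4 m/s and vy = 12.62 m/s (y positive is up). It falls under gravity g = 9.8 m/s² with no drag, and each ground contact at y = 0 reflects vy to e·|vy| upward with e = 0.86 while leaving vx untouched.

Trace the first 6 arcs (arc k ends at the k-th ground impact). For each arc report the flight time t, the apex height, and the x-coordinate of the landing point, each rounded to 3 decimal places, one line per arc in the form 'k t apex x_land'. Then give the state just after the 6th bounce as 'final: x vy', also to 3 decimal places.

1 2.834 11.716 9.636
2 2.660 8.665 18.678
3 2.287 6.409 26.455
4 1.967 4.740 33.143
5 1.692 3.506 38.894
6 1.455 2.593 43.841
final: 43.841 6.131

Arc 1: start y=3.590, vy=12.620 → t=2.834, apex=11.716, x_land=9.636, impact vy=-15.153
  bounce: vy ← 0.86·15.153 = 13.032
Arc 2: start y=0.000, vy=13.032 → t=2.660, apex=8.665, x_land=18.678, impact vy=-13.032
  bounce: vy ← 0.86·13.032 = 11.208
Arc 3: start y=0.000, vy=11.208 → t=2.287, apex=6.409, x_land=26.455, impact vy=-11.208
  bounce: vy ← 0.86·11.208 = 9.638
Arc 4: start y=0.000, vy=9.638 → t=1.967, apex=4.740, x_land=33.143, impact vy=-9.638
  bounce: vy ← 0.86·9.638 = 8.289
Arc 5: start y=0.000, vy=8.289 → t=1.692, apex=3.506, x_land=38.894, impact vy=-8.289
  bounce: vy ← 0.86·8.289 = 7.129
Arc 6: start y=0.000, vy=7.129 → t=1.455, apex=2.593, x_land=43.841, impact vy=-7.129
  bounce: vy ← 0.86·7.129 = 6.131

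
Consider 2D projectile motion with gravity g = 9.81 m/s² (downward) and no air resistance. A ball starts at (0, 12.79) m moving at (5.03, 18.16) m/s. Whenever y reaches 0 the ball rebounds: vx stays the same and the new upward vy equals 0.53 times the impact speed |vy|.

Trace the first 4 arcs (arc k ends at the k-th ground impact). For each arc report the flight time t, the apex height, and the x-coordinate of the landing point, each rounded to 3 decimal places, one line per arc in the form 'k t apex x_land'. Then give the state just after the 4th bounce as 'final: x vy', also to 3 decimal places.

1 4.308 29.599 21.668
2 2.604 8.314 34.765
3 1.380 2.335 41.707
4 0.731 0.656 45.386
final: 45.386 1.901

Arc 1: start y=12.790, vy=18.160 → t=4.308, apex=29.599, x_land=21.668, impact vy=-24.098
  bounce: vy ← 0.53·24.098 = 12.772
Arc 2: start y=0.000, vy=12.772 → t=2.604, apex=8.314, x_land=34.765, impact vy=-12.772
  bounce: vy ← 0.53·12.772 = 6.769
Arc 3: start y=0.000, vy=6.769 → t=1.380, apex=2.335, x_land=41.707, impact vy=-6.769
  bounce: vy ← 0.53·6.769 = 3.588
Arc 4: start y=0.000, vy=3.588 → t=0.731, apex=0.656, x_land=45.386, impact vy=-3.588
  bounce: vy ← 0.53·3.588 = 1.901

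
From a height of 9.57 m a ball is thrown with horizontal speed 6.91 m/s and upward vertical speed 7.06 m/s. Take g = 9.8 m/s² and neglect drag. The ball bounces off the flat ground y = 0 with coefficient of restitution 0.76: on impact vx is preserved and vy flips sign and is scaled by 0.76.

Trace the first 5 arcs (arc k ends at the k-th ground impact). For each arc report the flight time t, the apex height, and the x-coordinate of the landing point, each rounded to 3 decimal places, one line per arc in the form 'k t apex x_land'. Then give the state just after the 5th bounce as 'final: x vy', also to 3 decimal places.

1 2.293 12.113 15.842
2 2.390 6.996 32.356
3 1.816 4.041 44.907
4 1.380 2.334 54.445
5 1.049 1.348 61.695
final: 61.695 3.907

Arc 1: start y=9.570, vy=7.060 → t=2.293, apex=12.113, x_land=15.842, impact vy=-15.408
  bounce: vy ← 0.76·15.408 = 11.710
Arc 2: start y=0.000, vy=11.710 → t=2.390, apex=6.996, x_land=32.356, impact vy=-11.710
  bounce: vy ← 0.76·11.710 = 8.900
Arc 3: start y=0.000, vy=8.900 → t=1.816, apex=4.041, x_land=44.907, impact vy=-8.900
  bounce: vy ← 0.76·8.900 = 6.764
Arc 4: start y=0.000, vy=6.764 → t=1.380, apex=2.334, x_land=54.445, impact vy=-6.764
  bounce: vy ← 0.76·6.764 = 5.141
Arc 5: start y=0.000, vy=5.141 → t=1.049, apex=1.348, x_land=61.695, impact vy=-5.141
  bounce: vy ← 0.76·5.141 = 3.907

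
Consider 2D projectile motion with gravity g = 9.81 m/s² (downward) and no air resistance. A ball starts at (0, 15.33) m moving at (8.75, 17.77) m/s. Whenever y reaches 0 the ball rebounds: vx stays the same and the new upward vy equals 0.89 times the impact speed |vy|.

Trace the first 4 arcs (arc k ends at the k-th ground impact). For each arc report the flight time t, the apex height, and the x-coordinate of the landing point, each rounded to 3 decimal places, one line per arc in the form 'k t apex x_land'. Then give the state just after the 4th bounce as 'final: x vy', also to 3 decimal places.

1 4.343 31.424 37.997
2 4.505 24.891 77.420
3 4.010 19.716 112.505
4 3.569 15.617 143.732
final: 143.732 15.579

Arc 1: start y=15.330, vy=17.770 → t=4.343, apex=31.424, x_land=37.997, impact vy=-24.830
  bounce: vy ← 0.89·24.830 = 22.099
Arc 2: start y=0.000, vy=22.099 → t=4.505, apex=24.891, x_land=77.420, impact vy=-22.099
  bounce: vy ← 0.89·22.099 = 19.668
Arc 3: start y=0.000, vy=19.668 → t=4.010, apex=19.716, x_land=112.505, impact vy=-19.668
  bounce: vy ← 0.89·19.668 = 17.505
Arc 4: start y=0.000, vy=17.505 → t=3.569, apex=15.617, x_land=143.732, impact vy=-17.505
  bounce: vy ← 0.89·17.505 = 15.579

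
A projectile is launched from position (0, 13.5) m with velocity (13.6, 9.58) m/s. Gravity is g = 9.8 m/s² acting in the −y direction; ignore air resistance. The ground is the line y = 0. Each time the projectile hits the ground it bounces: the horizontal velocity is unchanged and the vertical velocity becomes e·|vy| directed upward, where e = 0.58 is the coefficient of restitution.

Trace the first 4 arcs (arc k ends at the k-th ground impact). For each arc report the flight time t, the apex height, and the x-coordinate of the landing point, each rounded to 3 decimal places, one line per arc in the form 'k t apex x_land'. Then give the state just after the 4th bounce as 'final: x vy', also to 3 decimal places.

Arc 1: start y=13.500, vy=9.580 → t=2.904, apex=18.182, x_land=39.493, impact vy=-18.878
  bounce: vy ← 0.58·18.878 = 10.949
Arc 2: start y=0.000, vy=10.949 → t=2.235, apex=6.117, x_land=69.882, impact vy=-10.949
  bounce: vy ← 0.58·10.949 = 6.351
Arc 3: start y=0.000, vy=6.351 → t=1.296, apex=2.058, x_land=87.508, impact vy=-6.351
  bounce: vy ← 0.58·6.351 = 3.683
Arc 4: start y=0.000, vy=3.683 → t=0.752, apex=0.692, x_land=97.731, impact vy=-3.683
  bounce: vy ← 0.58·3.683 = 2.136

1 2.904 18.182 39.493
2 2.235 6.117 69.882
3 1.296 2.058 87.508
4 0.752 0.692 97.731
final: 97.731 2.136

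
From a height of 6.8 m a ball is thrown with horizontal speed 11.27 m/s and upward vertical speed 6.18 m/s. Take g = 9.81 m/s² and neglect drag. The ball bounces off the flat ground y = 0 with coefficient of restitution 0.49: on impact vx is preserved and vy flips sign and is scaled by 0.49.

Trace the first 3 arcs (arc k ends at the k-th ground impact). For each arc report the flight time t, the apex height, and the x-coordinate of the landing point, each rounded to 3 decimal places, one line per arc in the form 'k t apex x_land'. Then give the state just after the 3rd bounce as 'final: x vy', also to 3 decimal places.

Arc 1: start y=6.800, vy=6.180 → t=1.965, apex=8.747, x_land=22.149, impact vy=-13.100
  bounce: vy ← 0.49·13.100 = 6.419
Arc 2: start y=0.000, vy=6.419 → t=1.309, apex=2.100, x_land=36.898, impact vy=-6.419
  bounce: vy ← 0.49·6.419 = 3.145
Arc 3: start y=0.000, vy=3.145 → t=0.641, apex=0.504, x_land=44.125, impact vy=-3.145
  bounce: vy ← 0.49·3.145 = 1.541

1 1.965 8.747 22.149
2 1.309 2.100 36.898
3 0.641 0.504 44.125
final: 44.125 1.541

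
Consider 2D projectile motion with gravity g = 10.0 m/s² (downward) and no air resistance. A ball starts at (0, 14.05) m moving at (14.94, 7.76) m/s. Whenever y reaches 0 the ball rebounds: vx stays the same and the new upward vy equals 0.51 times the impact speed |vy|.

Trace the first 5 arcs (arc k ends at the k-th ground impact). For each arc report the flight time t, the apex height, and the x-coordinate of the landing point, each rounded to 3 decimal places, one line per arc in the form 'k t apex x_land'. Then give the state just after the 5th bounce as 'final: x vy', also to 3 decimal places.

Arc 1: start y=14.050, vy=7.760 → t=2.623, apex=17.061, x_land=39.191, impact vy=-18.472
  bounce: vy ← 0.51·18.472 = 9.421
Arc 2: start y=0.000, vy=9.421 → t=1.884, apex=4.438, x_land=67.340, impact vy=-9.421
  bounce: vy ← 0.51·9.421 = 4.805
Arc 3: start y=0.000, vy=4.805 → t=0.961, apex=1.154, x_land=81.696, impact vy=-4.805
  bounce: vy ← 0.51·4.805 = 2.450
Arc 4: start y=0.000, vy=2.450 → t=0.490, apex=0.300, x_land=89.018, impact vy=-2.450
  bounce: vy ← 0.51·2.450 = 1.250
Arc 5: start y=0.000, vy=1.250 → t=0.250, apex=0.078, x_land=92.752, impact vy=-1.250
  bounce: vy ← 0.51·1.250 = 0.637

1 2.623 17.061 39.191
2 1.884 4.438 67.340
3 0.961 1.154 81.696
4 0.490 0.300 89.018
5 0.250 0.078 92.752
final: 92.752 0.637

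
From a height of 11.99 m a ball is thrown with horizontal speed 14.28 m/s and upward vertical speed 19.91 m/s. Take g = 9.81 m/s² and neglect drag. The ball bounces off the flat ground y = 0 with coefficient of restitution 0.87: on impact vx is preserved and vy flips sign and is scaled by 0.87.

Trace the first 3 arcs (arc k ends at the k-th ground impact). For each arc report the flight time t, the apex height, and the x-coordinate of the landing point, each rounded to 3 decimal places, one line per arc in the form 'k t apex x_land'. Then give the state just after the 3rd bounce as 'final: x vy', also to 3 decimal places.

Arc 1: start y=11.990, vy=19.910 → t=4.592, apex=32.194, x_land=65.567, impact vy=-25.133
  bounce: vy ← 0.87·25.133 = 21.865
Arc 2: start y=0.000, vy=21.865 → t=4.458, apex=24.368, x_land=129.224, impact vy=-21.865
  bounce: vy ← 0.87·21.865 = 19.023
Arc 3: start y=0.000, vy=19.023 → t=3.878, apex=18.444, x_land=184.606, impact vy=-19.023
  bounce: vy ← 0.87·19.023 = 16.550

1 4.592 32.194 65.567
2 4.458 24.368 129.224
3 3.878 18.444 184.606
final: 184.606 16.550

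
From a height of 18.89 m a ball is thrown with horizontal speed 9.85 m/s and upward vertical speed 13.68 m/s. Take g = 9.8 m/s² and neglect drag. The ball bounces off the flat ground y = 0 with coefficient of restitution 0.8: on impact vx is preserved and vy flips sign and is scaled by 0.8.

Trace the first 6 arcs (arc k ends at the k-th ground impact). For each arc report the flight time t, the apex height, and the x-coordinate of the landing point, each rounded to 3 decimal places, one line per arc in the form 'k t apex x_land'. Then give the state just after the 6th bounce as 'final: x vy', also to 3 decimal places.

Arc 1: start y=18.890, vy=13.680 → t=3.805, apex=28.438, x_land=37.479, impact vy=-23.609
  bounce: vy ← 0.8·23.609 = 18.887
Arc 2: start y=0.000, vy=18.887 → t=3.855, apex=18.200, x_land=75.446, impact vy=-18.887
  bounce: vy ← 0.8·18.887 = 15.110
Arc 3: start y=0.000, vy=15.110 → t=3.084, apex=11.648, x_land=105.820, impact vy=-15.110
  bounce: vy ← 0.8·15.110 = 12.088
Arc 4: start y=0.000, vy=12.088 → t=2.467, apex=7.455, x_land=130.119, impact vy=-12.088
  bounce: vy ← 0.8·12.088 = 9.670
Arc 5: start y=0.000, vy=9.670 → t=1.974, apex=4.771, x_land=149.558, impact vy=-9.670
  bounce: vy ← 0.8·9.670 = 7.736
Arc 6: start y=0.000, vy=7.736 → t=1.579, apex=3.054, x_land=165.110, impact vy=-7.736
  bounce: vy ← 0.8·7.736 = 6.189

1 3.805 28.438 37.479
2 3.855 18.200 75.446
3 3.084 11.648 105.820
4 2.467 7.455 130.119
5 1.974 4.771 149.558
6 1.579 3.054 165.110
final: 165.110 6.189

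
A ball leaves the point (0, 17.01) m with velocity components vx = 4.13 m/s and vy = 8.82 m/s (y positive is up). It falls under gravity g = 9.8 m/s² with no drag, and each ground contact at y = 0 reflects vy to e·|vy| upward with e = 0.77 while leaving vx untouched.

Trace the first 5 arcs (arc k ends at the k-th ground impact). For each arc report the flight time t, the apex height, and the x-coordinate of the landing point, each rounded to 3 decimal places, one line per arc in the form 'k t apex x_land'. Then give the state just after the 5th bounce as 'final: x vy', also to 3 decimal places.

Arc 1: start y=17.010, vy=8.820 → t=2.969, apex=20.979, x_land=12.263, impact vy=-20.278
  bounce: vy ← 0.77·20.278 = 15.614
Arc 2: start y=0.000, vy=15.614 → t=3.187, apex=12.438, x_land=25.423, impact vy=-15.614
  bounce: vy ← 0.77·15.614 = 12.023
Arc 3: start y=0.000, vy=12.023 → t=2.454, apex=7.375, x_land=35.556, impact vy=-12.023
  bounce: vy ← 0.77·12.023 = 9.257
Arc 4: start y=0.000, vy=9.257 → t=1.889, apex=4.372, x_land=43.359, impact vy=-9.257
  bounce: vy ← 0.77·9.257 = 7.128
Arc 5: start y=0.000, vy=7.128 → t=1.455, apex=2.592, x_land=49.367, impact vy=-7.128
  bounce: vy ← 0.77·7.128 = 5.489

1 2.969 20.979 12.263
2 3.187 12.438 25.423
3 2.454 7.375 35.556
4 1.889 4.372 43.359
5 1.455 2.592 49.367
final: 49.367 5.489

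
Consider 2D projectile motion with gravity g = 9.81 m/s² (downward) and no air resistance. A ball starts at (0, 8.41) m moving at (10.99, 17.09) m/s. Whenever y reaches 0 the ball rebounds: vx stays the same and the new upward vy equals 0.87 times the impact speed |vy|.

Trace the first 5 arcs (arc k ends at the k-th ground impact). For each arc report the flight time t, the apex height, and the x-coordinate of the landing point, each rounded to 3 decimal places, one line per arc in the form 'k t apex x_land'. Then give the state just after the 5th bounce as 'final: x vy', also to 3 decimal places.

1 3.921 23.296 43.097
2 3.792 17.633 84.771
3 3.299 13.346 121.028
4 2.870 10.102 152.571
5 2.497 7.646 180.014
final: 180.014 10.656

Arc 1: start y=8.410, vy=17.090 → t=3.921, apex=23.296, x_land=43.097, impact vy=-21.379
  bounce: vy ← 0.87·21.379 = 18.600
Arc 2: start y=0.000, vy=18.600 → t=3.792, apex=17.633, x_land=84.771, impact vy=-18.600
  bounce: vy ← 0.87·18.600 = 16.182
Arc 3: start y=0.000, vy=16.182 → t=3.299, apex=13.346, x_land=121.028, impact vy=-16.182
  bounce: vy ← 0.87·16.182 = 14.078
Arc 4: start y=0.000, vy=14.078 → t=2.870, apex=10.102, x_land=152.571, impact vy=-14.078
  bounce: vy ← 0.87·14.078 = 12.248
Arc 5: start y=0.000, vy=12.248 → t=2.497, apex=7.646, x_land=180.014, impact vy=-12.248
  bounce: vy ← 0.87·12.248 = 10.656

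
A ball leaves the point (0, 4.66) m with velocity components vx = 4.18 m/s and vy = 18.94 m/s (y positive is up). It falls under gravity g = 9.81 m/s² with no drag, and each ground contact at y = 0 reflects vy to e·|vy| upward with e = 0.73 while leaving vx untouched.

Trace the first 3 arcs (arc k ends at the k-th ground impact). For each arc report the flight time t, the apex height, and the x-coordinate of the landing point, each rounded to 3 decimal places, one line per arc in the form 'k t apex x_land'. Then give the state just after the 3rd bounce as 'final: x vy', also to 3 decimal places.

1 4.093 22.944 17.111
2 3.158 12.227 30.310
3 2.305 6.516 39.945
final: 39.945 8.254

Arc 1: start y=4.660, vy=18.940 → t=4.093, apex=22.944, x_land=17.111, impact vy=-21.217
  bounce: vy ← 0.73·21.217 = 15.488
Arc 2: start y=0.000, vy=15.488 → t=3.158, apex=12.227, x_land=30.310, impact vy=-15.488
  bounce: vy ← 0.73·15.488 = 11.306
Arc 3: start y=0.000, vy=11.306 → t=2.305, apex=6.516, x_land=39.945, impact vy=-11.306
  bounce: vy ← 0.73·11.306 = 8.254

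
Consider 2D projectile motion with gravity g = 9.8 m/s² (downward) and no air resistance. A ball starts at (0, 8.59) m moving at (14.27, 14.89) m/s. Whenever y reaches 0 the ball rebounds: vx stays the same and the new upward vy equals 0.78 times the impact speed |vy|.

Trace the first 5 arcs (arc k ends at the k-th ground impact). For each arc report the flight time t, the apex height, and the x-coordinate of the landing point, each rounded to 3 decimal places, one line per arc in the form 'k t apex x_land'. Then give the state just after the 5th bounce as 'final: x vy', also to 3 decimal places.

1 3.535 19.902 50.441
2 3.144 12.108 95.304
3 2.452 7.367 130.298
4 1.913 4.482 157.594
5 1.492 2.727 178.884
final: 178.884 5.702

Arc 1: start y=8.590, vy=14.890 → t=3.535, apex=19.902, x_land=50.441, impact vy=-19.750
  bounce: vy ← 0.78·19.750 = 15.405
Arc 2: start y=0.000, vy=15.405 → t=3.144, apex=12.108, x_land=95.304, impact vy=-15.405
  bounce: vy ← 0.78·15.405 = 12.016
Arc 3: start y=0.000, vy=12.016 → t=2.452, apex=7.367, x_land=130.298, impact vy=-12.016
  bounce: vy ← 0.78·12.016 = 9.373
Arc 4: start y=0.000, vy=9.373 → t=1.913, apex=4.482, x_land=157.594, impact vy=-9.373
  bounce: vy ← 0.78·9.373 = 7.311
Arc 5: start y=0.000, vy=7.311 → t=1.492, apex=2.727, x_land=178.884, impact vy=-7.311
  bounce: vy ← 0.78·7.311 = 5.702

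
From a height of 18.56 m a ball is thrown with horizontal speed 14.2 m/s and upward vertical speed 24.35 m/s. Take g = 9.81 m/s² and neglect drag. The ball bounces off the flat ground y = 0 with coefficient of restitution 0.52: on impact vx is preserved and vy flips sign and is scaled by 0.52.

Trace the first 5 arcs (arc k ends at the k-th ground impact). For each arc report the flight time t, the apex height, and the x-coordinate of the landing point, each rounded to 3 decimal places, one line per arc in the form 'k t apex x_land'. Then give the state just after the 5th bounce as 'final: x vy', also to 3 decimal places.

Arc 1: start y=18.560, vy=24.350 → t=5.636, apex=48.780, x_land=80.027, impact vy=-30.937
  bounce: vy ← 0.52·30.937 = 16.087
Arc 2: start y=0.000, vy=16.087 → t=3.280, apex=13.190, x_land=126.599, impact vy=-16.087
  bounce: vy ← 0.52·16.087 = 8.365
Arc 3: start y=0.000, vy=8.365 → t=1.705, apex=3.567, x_land=150.817, impact vy=-8.365
  bounce: vy ← 0.52·8.365 = 4.350
Arc 4: start y=0.000, vy=4.350 → t=0.887, apex=0.964, x_land=163.410, impact vy=-4.350
  bounce: vy ← 0.52·4.350 = 2.262
Arc 5: start y=0.000, vy=2.262 → t=0.461, apex=0.261, x_land=169.958, impact vy=-2.262
  bounce: vy ← 0.52·2.262 = 1.176

1 5.636 48.780 80.027
2 3.280 13.190 126.599
3 1.705 3.567 150.817
4 0.887 0.964 163.410
5 0.461 0.261 169.958
final: 169.958 1.176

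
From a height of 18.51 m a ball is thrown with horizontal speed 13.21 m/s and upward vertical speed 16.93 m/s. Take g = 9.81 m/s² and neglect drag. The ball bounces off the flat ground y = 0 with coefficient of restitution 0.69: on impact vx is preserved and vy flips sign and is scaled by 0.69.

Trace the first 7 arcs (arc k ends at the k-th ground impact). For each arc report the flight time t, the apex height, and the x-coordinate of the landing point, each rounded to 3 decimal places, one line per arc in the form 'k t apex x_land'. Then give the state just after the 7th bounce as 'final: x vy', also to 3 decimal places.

1 4.324 33.119 57.123
2 3.586 15.768 104.493
3 2.474 7.507 137.178
4 1.707 3.574 159.731
5 1.178 1.702 175.292
6 0.813 0.810 186.029
7 0.561 0.386 193.438
final: 193.438 1.898

Arc 1: start y=18.510, vy=16.930 → t=4.324, apex=33.119, x_land=57.123, impact vy=-25.491
  bounce: vy ← 0.69·25.491 = 17.589
Arc 2: start y=0.000, vy=17.589 → t=3.586, apex=15.768, x_land=104.493, impact vy=-17.589
  bounce: vy ← 0.69·17.589 = 12.136
Arc 3: start y=0.000, vy=12.136 → t=2.474, apex=7.507, x_land=137.178, impact vy=-12.136
  bounce: vy ← 0.69·12.136 = 8.374
Arc 4: start y=0.000, vy=8.374 → t=1.707, apex=3.574, x_land=159.731, impact vy=-8.374
  bounce: vy ← 0.69·8.374 = 5.778
Arc 5: start y=0.000, vy=5.778 → t=1.178, apex=1.702, x_land=175.292, impact vy=-5.778
  bounce: vy ← 0.69·5.778 = 3.987
Arc 6: start y=0.000, vy=3.987 → t=0.813, apex=0.810, x_land=186.029, impact vy=-3.987
  bounce: vy ← 0.69·3.987 = 2.751
Arc 7: start y=0.000, vy=2.751 → t=0.561, apex=0.386, x_land=193.438, impact vy=-2.751
  bounce: vy ← 0.69·2.751 = 1.898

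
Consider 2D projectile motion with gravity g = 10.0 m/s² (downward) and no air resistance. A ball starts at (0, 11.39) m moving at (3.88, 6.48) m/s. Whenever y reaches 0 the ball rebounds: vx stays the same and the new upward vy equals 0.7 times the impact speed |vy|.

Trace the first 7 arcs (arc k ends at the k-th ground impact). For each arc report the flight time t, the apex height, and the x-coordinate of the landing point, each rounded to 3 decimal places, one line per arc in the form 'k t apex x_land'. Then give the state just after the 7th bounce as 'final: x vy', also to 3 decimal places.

1 2.291 13.490 8.887
2 2.300 6.610 17.809
3 1.610 3.239 24.055
4 1.127 1.587 28.427
5 0.789 0.778 31.487
6 0.552 0.381 33.629
7 0.386 0.187 35.129
final: 35.129 1.353

Arc 1: start y=11.390, vy=6.480 → t=2.291, apex=13.490, x_land=8.887, impact vy=-16.425
  bounce: vy ← 0.7·16.425 = 11.498
Arc 2: start y=0.000, vy=11.498 → t=2.300, apex=6.610, x_land=17.809, impact vy=-11.498
  bounce: vy ← 0.7·11.498 = 8.048
Arc 3: start y=0.000, vy=8.048 → t=1.610, apex=3.239, x_land=24.055, impact vy=-8.048
  bounce: vy ← 0.7·8.048 = 5.634
Arc 4: start y=0.000, vy=5.634 → t=1.127, apex=1.587, x_land=28.427, impact vy=-5.634
  bounce: vy ← 0.7·5.634 = 3.944
Arc 5: start y=0.000, vy=3.944 → t=0.789, apex=0.778, x_land=31.487, impact vy=-3.944
  bounce: vy ← 0.7·3.944 = 2.761
Arc 6: start y=0.000, vy=2.761 → t=0.552, apex=0.381, x_land=33.629, impact vy=-2.761
  bounce: vy ← 0.7·2.761 = 1.932
Arc 7: start y=0.000, vy=1.932 → t=0.386, apex=0.187, x_land=35.129, impact vy=-1.932
  bounce: vy ← 0.7·1.932 = 1.353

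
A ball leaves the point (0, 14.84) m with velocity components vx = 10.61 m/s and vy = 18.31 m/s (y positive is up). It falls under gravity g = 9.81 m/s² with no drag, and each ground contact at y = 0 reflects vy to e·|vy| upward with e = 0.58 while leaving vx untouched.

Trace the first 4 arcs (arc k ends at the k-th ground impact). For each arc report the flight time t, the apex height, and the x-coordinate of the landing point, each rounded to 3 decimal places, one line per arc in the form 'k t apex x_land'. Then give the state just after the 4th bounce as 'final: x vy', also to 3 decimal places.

1 4.418 31.927 46.873
2 2.960 10.740 78.273
3 1.717 3.613 96.485
4 0.996 1.215 107.048
final: 107.048 2.832

Arc 1: start y=14.840, vy=18.310 → t=4.418, apex=31.927, x_land=46.873, impact vy=-25.028
  bounce: vy ← 0.58·25.028 = 14.516
Arc 2: start y=0.000, vy=14.516 → t=2.960, apex=10.740, x_land=78.273, impact vy=-14.516
  bounce: vy ← 0.58·14.516 = 8.420
Arc 3: start y=0.000, vy=8.420 → t=1.717, apex=3.613, x_land=96.485, impact vy=-8.420
  bounce: vy ← 0.58·8.420 = 4.883
Arc 4: start y=0.000, vy=4.883 → t=0.996, apex=1.215, x_land=107.048, impact vy=-4.883
  bounce: vy ← 0.58·4.883 = 2.832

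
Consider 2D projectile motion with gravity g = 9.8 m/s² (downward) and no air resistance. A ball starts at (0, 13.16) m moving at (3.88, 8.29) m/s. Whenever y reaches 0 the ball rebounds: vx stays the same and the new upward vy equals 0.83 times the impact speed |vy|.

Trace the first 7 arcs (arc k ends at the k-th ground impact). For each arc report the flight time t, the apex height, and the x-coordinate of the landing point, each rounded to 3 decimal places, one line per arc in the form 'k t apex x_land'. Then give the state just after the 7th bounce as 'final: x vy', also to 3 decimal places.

1 2.690 16.666 10.438
2 3.061 11.481 22.316
3 2.541 7.910 32.176
4 2.109 5.449 40.359
5 1.751 3.754 47.151
6 1.453 2.586 52.788
7 1.206 1.781 57.467
final: 57.467 4.904

Arc 1: start y=13.160, vy=8.290 → t=2.690, apex=16.666, x_land=10.438, impact vy=-18.074
  bounce: vy ← 0.83·18.074 = 15.001
Arc 2: start y=0.000, vy=15.001 → t=3.061, apex=11.481, x_land=22.316, impact vy=-15.001
  bounce: vy ← 0.83·15.001 = 12.451
Arc 3: start y=0.000, vy=12.451 → t=2.541, apex=7.910, x_land=32.176, impact vy=-12.451
  bounce: vy ← 0.83·12.451 = 10.334
Arc 4: start y=0.000, vy=10.334 → t=2.109, apex=5.449, x_land=40.359, impact vy=-10.334
  bounce: vy ← 0.83·10.334 = 8.577
Arc 5: start y=0.000, vy=8.577 → t=1.751, apex=3.754, x_land=47.151, impact vy=-8.577
  bounce: vy ← 0.83·8.577 = 7.119
Arc 6: start y=0.000, vy=7.119 → t=1.453, apex=2.586, x_land=52.788, impact vy=-7.119
  bounce: vy ← 0.83·7.119 = 5.909
Arc 7: start y=0.000, vy=5.909 → t=1.206, apex=1.781, x_land=57.467, impact vy=-5.909
  bounce: vy ← 0.83·5.909 = 4.904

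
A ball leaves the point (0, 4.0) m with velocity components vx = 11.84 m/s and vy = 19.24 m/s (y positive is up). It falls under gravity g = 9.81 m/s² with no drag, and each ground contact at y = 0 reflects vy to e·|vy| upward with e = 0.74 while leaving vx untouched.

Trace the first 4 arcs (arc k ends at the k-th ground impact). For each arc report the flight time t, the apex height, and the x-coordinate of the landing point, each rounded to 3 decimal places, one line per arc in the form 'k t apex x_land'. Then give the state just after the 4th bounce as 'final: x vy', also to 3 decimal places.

Arc 1: start y=4.000, vy=19.240 → t=4.120, apex=22.867, x_land=48.786, impact vy=-21.182
  bounce: vy ← 0.74·21.182 = 15.674
Arc 2: start y=0.000, vy=15.674 → t=3.196, apex=12.522, x_land=86.622, impact vy=-15.674
  bounce: vy ← 0.74·15.674 = 11.599
Arc 3: start y=0.000, vy=11.599 → t=2.365, apex=6.857, x_land=114.620, impact vy=-11.599
  bounce: vy ← 0.74·11.599 = 8.583
Arc 4: start y=0.000, vy=8.583 → t=1.750, apex=3.755, x_land=135.339, impact vy=-8.583
  bounce: vy ← 0.74·8.583 = 6.352

1 4.120 22.867 48.786
2 3.196 12.522 86.622
3 2.365 6.857 114.620
4 1.750 3.755 135.339
final: 135.339 6.352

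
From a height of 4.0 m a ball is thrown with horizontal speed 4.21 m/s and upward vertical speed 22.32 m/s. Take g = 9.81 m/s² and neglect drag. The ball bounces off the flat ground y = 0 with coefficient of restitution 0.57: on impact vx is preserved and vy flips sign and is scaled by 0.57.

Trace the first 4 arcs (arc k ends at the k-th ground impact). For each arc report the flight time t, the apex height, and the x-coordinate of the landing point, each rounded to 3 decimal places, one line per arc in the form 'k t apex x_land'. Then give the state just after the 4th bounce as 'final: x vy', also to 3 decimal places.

1 4.723 29.392 19.884
2 2.791 9.549 31.633
3 1.591 3.103 38.329
4 0.907 1.008 42.146
final: 42.146 2.535

Arc 1: start y=4.000, vy=22.320 → t=4.723, apex=29.392, x_land=19.884, impact vy=-24.014
  bounce: vy ← 0.57·24.014 = 13.688
Arc 2: start y=0.000, vy=13.688 → t=2.791, apex=9.549, x_land=31.633, impact vy=-13.688
  bounce: vy ← 0.57·13.688 = 7.802
Arc 3: start y=0.000, vy=7.802 → t=1.591, apex=3.103, x_land=38.329, impact vy=-7.802
  bounce: vy ← 0.57·7.802 = 4.447
Arc 4: start y=0.000, vy=4.447 → t=0.907, apex=1.008, x_land=42.146, impact vy=-4.447
  bounce: vy ← 0.57·4.447 = 2.535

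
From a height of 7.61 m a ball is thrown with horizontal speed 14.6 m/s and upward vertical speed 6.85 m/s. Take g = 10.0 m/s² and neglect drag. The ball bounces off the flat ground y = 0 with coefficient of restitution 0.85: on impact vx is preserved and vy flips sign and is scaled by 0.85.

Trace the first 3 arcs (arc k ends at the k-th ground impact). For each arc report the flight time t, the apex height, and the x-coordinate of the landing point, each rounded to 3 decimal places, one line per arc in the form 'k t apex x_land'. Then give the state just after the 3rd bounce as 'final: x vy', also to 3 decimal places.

Arc 1: start y=7.610, vy=6.850 → t=2.096, apex=9.956, x_land=30.603, impact vy=-14.111
  bounce: vy ← 0.85·14.111 = 11.994
Arc 2: start y=0.000, vy=11.994 → t=2.399, apex=7.193, x_land=65.627, impact vy=-11.994
  bounce: vy ← 0.85·11.994 = 10.195
Arc 3: start y=0.000, vy=10.195 → t=2.039, apex=5.197, x_land=95.397, impact vy=-10.195
  bounce: vy ← 0.85·10.195 = 8.666

1 2.096 9.956 30.603
2 2.399 7.193 65.627
3 2.039 5.197 95.397
final: 95.397 8.666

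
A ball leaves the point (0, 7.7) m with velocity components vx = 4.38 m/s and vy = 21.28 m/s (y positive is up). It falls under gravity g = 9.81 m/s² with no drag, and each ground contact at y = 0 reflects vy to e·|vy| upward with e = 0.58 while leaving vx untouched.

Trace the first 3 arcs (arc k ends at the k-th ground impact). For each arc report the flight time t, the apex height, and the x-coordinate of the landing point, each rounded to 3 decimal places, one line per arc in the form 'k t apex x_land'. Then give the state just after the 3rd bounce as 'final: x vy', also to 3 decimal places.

1 4.674 30.780 20.473
2 2.906 10.355 33.201
3 1.685 3.483 40.583
final: 40.583 4.795

Arc 1: start y=7.700, vy=21.280 → t=4.674, apex=30.780, x_land=20.473, impact vy=-24.575
  bounce: vy ← 0.58·24.575 = 14.253
Arc 2: start y=0.000, vy=14.253 → t=2.906, apex=10.355, x_land=33.201, impact vy=-14.253
  bounce: vy ← 0.58·14.253 = 8.267
Arc 3: start y=0.000, vy=8.267 → t=1.685, apex=3.483, x_land=40.583, impact vy=-8.267
  bounce: vy ← 0.58·8.267 = 4.795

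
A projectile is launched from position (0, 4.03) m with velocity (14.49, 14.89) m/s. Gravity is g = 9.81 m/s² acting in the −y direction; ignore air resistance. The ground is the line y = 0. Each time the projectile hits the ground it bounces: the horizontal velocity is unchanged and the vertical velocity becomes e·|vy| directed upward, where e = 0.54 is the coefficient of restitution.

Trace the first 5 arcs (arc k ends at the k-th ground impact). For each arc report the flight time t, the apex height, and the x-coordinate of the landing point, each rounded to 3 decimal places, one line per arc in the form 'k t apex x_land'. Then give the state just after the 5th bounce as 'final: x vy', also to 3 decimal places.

1 3.286 15.330 47.610
2 1.909 4.470 75.276
3 1.031 1.304 90.216
4 0.557 0.380 98.284
5 0.301 0.111 102.640
final: 102.640 0.796

Arc 1: start y=4.030, vy=14.890 → t=3.286, apex=15.330, x_land=47.610, impact vy=-17.343
  bounce: vy ← 0.54·17.343 = 9.365
Arc 2: start y=0.000, vy=9.365 → t=1.909, apex=4.470, x_land=75.276, impact vy=-9.365
  bounce: vy ← 0.54·9.365 = 5.057
Arc 3: start y=0.000, vy=5.057 → t=1.031, apex=1.304, x_land=90.216, impact vy=-5.057
  bounce: vy ← 0.54·5.057 = 2.731
Arc 4: start y=0.000, vy=2.731 → t=0.557, apex=0.380, x_land=98.284, impact vy=-2.731
  bounce: vy ← 0.54·2.731 = 1.475
Arc 5: start y=0.000, vy=1.475 → t=0.301, apex=0.111, x_land=102.640, impact vy=-1.475
  bounce: vy ← 0.54·1.475 = 0.796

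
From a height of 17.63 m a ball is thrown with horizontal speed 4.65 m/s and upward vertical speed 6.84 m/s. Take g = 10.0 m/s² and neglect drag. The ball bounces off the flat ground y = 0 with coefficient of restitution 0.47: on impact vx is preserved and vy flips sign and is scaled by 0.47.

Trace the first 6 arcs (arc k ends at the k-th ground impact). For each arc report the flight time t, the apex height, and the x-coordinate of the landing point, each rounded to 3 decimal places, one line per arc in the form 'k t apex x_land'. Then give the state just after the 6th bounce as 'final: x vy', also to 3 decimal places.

Arc 1: start y=17.630, vy=6.840 → t=2.682, apex=19.969, x_land=12.473, impact vy=-19.985
  bounce: vy ← 0.47·19.985 = 9.393
Arc 2: start y=0.000, vy=9.393 → t=1.879, apex=4.411, x_land=21.209, impact vy=-9.393
  bounce: vy ← 0.47·9.393 = 4.415
Arc 3: start y=0.000, vy=4.415 → t=0.883, apex=0.974, x_land=25.314, impact vy=-4.415
  bounce: vy ← 0.47·4.415 = 2.075
Arc 4: start y=0.000, vy=2.075 → t=0.415, apex=0.215, x_land=27.244, impact vy=-2.075
  bounce: vy ← 0.47·2.075 = 0.975
Arc 5: start y=0.000, vy=0.975 → t=0.195, apex=0.048, x_land=28.151, impact vy=-0.975
  bounce: vy ← 0.47·0.975 = 0.458
Arc 6: start y=0.000, vy=0.458 → t=0.092, apex=0.011, x_land=28.577, impact vy=-0.458
  bounce: vy ← 0.47·0.458 = 0.215

1 2.682 19.969 12.473
2 1.879 4.411 21.209
3 0.883 0.974 25.314
4 0.415 0.215 27.244
5 0.195 0.048 28.151
6 0.092 0.011 28.577
final: 28.577 0.215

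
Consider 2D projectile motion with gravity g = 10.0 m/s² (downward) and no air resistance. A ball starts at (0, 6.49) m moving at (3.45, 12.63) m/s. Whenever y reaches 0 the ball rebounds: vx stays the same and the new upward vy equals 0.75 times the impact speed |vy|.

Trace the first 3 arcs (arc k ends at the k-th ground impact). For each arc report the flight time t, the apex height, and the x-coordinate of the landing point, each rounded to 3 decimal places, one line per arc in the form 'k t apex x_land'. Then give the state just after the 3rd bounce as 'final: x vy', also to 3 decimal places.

Arc 1: start y=6.490, vy=12.630 → t=2.964, apex=14.466, x_land=10.226, impact vy=-17.009
  bounce: vy ← 0.75·17.009 = 12.757
Arc 2: start y=0.000, vy=12.757 → t=2.551, apex=8.137, x_land=19.028, impact vy=-12.757
  bounce: vy ← 0.75·12.757 = 9.568
Arc 3: start y=0.000, vy=9.568 → t=1.914, apex=4.577, x_land=25.630, impact vy=-9.568
  bounce: vy ← 0.75·9.568 = 7.176

1 2.964 14.466 10.226
2 2.551 8.137 19.028
3 1.914 4.577 25.630
final: 25.630 7.176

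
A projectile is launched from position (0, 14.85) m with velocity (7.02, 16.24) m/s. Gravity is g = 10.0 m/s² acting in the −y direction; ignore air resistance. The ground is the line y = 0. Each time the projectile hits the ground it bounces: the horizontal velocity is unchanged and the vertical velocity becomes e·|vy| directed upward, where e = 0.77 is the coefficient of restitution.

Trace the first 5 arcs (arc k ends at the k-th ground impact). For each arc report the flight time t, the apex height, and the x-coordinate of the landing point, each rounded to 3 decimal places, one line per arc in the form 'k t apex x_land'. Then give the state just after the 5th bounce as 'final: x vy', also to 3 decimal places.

Arc 1: start y=14.850, vy=16.240 → t=3.992, apex=28.037, x_land=28.024, impact vy=-23.680
  bounce: vy ← 0.77·23.680 = 18.234
Arc 2: start y=0.000, vy=18.234 → t=3.647, apex=16.623, x_land=53.624, impact vy=-18.234
  bounce: vy ← 0.77·18.234 = 14.040
Arc 3: start y=0.000, vy=14.040 → t=2.808, apex=9.856, x_land=73.336, impact vy=-14.040
  bounce: vy ← 0.77·14.040 = 10.811
Arc 4: start y=0.000, vy=10.811 → t=2.162, apex=5.844, x_land=88.514, impact vy=-10.811
  bounce: vy ← 0.77·10.811 = 8.324
Arc 5: start y=0.000, vy=8.324 → t=1.665, apex=3.465, x_land=100.201, impact vy=-8.324
  bounce: vy ← 0.77·8.324 = 6.410

1 3.992 28.037 28.024
2 3.647 16.623 53.624
3 2.808 9.856 73.336
4 2.162 5.844 88.514
5 1.665 3.465 100.201
final: 100.201 6.410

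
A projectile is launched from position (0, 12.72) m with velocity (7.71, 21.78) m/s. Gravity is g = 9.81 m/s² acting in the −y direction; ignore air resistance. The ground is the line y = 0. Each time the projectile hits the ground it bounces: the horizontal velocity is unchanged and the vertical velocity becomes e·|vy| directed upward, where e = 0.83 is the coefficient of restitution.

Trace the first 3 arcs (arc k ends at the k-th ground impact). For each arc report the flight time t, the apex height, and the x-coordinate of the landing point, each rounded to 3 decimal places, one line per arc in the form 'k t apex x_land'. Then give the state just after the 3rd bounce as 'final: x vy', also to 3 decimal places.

1 4.963 36.898 38.264
2 4.553 25.419 73.367
3 3.779 17.511 102.502
final: 102.502 15.385

Arc 1: start y=12.720, vy=21.780 → t=4.963, apex=36.898, x_land=38.264, impact vy=-26.906
  bounce: vy ← 0.83·26.906 = 22.332
Arc 2: start y=0.000, vy=22.332 → t=4.553, apex=25.419, x_land=73.367, impact vy=-22.332
  bounce: vy ← 0.83·22.332 = 18.536
Arc 3: start y=0.000, vy=18.536 → t=3.779, apex=17.511, x_land=102.502, impact vy=-18.536
  bounce: vy ← 0.83·18.536 = 15.385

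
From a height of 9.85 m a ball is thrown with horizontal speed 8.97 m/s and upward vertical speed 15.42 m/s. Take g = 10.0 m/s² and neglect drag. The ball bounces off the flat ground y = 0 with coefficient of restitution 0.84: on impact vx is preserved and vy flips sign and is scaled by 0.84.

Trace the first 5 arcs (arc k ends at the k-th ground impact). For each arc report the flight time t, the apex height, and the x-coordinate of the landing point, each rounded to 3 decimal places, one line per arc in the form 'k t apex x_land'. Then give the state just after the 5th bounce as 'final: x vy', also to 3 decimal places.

1 3.627 21.739 32.535
2 3.503 15.339 63.957
3 2.943 10.823 90.352
4 2.472 7.637 112.523
5 2.076 5.389 131.147
final: 131.147 8.720

Arc 1: start y=9.850, vy=15.420 → t=3.627, apex=21.739, x_land=32.535, impact vy=-20.851
  bounce: vy ← 0.84·20.851 = 17.515
Arc 2: start y=0.000, vy=17.515 → t=3.503, apex=15.339, x_land=63.957, impact vy=-17.515
  bounce: vy ← 0.84·17.515 = 14.713
Arc 3: start y=0.000, vy=14.713 → t=2.943, apex=10.823, x_land=90.352, impact vy=-14.713
  bounce: vy ← 0.84·14.713 = 12.359
Arc 4: start y=0.000, vy=12.359 → t=2.472, apex=7.637, x_land=112.523, impact vy=-12.359
  bounce: vy ← 0.84·12.359 = 10.381
Arc 5: start y=0.000, vy=10.381 → t=2.076, apex=5.389, x_land=131.147, impact vy=-10.381
  bounce: vy ← 0.84·10.381 = 8.720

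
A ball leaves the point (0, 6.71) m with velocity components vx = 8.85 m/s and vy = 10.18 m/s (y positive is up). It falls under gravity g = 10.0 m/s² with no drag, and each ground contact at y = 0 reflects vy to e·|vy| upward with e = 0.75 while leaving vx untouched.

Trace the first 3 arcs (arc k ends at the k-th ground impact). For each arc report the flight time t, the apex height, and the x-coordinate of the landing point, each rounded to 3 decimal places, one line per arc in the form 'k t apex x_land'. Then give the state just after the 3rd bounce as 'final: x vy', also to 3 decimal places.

Arc 1: start y=6.710, vy=10.180 → t=2.560, apex=11.892, x_land=22.658, impact vy=-15.422
  bounce: vy ← 0.75·15.422 = 11.566
Arc 2: start y=0.000, vy=11.566 → t=2.313, apex=6.689, x_land=43.130, impact vy=-11.566
  bounce: vy ← 0.75·11.566 = 8.675
Arc 3: start y=0.000, vy=8.675 → t=1.735, apex=3.763, x_land=58.484, impact vy=-8.675
  bounce: vy ← 0.75·8.675 = 6.506

1 2.560 11.892 22.658
2 2.313 6.689 43.130
3 1.735 3.763 58.484
final: 58.484 6.506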